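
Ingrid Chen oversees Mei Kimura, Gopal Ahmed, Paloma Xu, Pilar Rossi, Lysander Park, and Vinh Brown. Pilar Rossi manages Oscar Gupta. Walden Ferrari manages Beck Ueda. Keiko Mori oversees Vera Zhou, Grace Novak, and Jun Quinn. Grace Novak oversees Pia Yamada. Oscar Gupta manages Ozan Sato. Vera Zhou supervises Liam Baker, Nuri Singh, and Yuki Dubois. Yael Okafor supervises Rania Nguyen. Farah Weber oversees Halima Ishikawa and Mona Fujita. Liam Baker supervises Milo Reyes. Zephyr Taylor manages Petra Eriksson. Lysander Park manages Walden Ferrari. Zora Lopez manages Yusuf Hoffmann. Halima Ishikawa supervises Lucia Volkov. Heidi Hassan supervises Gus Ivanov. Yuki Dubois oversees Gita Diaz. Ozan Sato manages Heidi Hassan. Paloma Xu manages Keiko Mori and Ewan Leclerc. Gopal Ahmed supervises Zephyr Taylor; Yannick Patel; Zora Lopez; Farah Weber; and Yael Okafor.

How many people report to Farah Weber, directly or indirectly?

3

Farah Weber directly manages Halima Ishikawa, Mona Fujita. Under Halima Ishikawa: Lucia Volkov (1). Mona Fujita has no reports. So Farah Weber's organization is 2 direct reports plus everyone under them: 2 + 1 = 3.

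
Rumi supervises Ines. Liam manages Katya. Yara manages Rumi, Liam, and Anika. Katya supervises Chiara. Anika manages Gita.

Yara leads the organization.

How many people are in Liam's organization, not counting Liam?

Liam directly manages Katya. Under Katya: Chiara (1). That's 2 in total.

2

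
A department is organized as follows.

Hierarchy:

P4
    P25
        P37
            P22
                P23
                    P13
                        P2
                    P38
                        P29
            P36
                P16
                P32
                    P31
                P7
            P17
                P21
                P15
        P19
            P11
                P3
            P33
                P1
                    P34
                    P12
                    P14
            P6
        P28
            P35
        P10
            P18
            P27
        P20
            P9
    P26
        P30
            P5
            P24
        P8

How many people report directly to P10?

P10 directly manages P18, P27. That is 2 direct reports.

2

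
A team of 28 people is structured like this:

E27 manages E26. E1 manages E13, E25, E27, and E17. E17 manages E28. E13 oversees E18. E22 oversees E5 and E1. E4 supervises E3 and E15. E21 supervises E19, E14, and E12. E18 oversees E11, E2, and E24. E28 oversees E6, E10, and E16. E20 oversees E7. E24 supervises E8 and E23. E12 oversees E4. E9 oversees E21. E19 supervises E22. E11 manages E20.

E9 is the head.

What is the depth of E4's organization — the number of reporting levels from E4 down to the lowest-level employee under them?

1

The longest chain under E4 runs E4 → E15, which is 1 level below E4.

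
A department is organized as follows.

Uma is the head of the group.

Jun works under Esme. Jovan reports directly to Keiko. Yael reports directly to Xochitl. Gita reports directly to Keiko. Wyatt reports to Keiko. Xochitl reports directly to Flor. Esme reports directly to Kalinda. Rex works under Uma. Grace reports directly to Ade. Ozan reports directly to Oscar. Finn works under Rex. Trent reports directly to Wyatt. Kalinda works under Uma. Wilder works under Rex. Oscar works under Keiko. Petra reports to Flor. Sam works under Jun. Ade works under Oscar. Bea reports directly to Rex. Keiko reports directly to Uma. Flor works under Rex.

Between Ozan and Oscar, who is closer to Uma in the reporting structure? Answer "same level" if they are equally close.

Oscar

Ozan is 3 levels below Uma; Oscar is 2. Oscar is higher.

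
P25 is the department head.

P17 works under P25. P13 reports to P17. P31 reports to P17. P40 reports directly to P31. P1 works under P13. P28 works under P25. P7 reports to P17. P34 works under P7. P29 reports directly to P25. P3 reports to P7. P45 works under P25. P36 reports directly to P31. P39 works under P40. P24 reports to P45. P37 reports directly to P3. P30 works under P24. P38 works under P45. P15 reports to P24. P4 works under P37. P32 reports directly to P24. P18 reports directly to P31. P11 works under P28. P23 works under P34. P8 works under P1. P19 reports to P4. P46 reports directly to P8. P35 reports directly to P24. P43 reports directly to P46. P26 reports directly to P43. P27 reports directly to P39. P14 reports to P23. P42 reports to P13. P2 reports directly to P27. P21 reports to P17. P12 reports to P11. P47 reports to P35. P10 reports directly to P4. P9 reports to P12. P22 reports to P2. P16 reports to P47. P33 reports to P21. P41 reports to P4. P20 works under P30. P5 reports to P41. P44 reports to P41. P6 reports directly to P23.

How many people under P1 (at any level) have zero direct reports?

1

The only person in P1's organization with no one reporting to them is P26. That is 1.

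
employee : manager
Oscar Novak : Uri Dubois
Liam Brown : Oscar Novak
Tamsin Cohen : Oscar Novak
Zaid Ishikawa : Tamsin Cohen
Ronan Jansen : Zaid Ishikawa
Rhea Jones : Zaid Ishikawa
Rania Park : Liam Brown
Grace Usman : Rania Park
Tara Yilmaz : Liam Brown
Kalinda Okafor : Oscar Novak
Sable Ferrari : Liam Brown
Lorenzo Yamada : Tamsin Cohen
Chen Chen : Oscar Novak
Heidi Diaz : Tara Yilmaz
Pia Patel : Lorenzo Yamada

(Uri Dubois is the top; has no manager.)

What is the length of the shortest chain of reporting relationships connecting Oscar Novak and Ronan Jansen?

3

Ronan Jansen is in Oscar Novak's organization: the chain from Ronan Jansen up to Oscar Novak is Ronan Jansen → Zaid Ishikawa → Tamsin Cohen → Oscar Novak, which is 3 links.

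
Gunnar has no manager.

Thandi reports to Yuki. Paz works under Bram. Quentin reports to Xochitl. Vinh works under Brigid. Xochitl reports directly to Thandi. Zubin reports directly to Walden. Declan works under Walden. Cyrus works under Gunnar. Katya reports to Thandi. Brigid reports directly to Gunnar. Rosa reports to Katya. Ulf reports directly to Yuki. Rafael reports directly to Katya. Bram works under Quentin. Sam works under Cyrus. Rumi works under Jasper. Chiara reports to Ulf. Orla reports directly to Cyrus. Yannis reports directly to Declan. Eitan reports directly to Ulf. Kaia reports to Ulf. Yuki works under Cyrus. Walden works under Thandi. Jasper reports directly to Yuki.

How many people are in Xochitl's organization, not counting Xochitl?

3

Xochitl directly manages Quentin. Under Quentin: Bram, Paz (2). That's 3 in total.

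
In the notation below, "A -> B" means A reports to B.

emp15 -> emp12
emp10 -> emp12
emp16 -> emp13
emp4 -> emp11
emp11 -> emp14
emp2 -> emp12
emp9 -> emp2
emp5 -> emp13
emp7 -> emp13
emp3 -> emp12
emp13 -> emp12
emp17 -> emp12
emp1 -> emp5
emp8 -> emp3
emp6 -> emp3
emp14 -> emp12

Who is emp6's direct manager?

emp6 reports directly to emp3.

emp3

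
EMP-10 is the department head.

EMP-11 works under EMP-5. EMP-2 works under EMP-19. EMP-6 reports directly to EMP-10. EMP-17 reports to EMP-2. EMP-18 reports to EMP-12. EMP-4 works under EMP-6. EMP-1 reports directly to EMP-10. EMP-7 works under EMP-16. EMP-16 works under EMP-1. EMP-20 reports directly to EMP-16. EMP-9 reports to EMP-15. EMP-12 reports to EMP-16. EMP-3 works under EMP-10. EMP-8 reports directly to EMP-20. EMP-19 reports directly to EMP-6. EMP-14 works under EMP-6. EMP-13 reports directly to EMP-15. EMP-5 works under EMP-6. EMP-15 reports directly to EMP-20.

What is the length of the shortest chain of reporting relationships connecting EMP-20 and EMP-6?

4

EMP-20 is 3 levels below EMP-10, and EMP-6 is 1 level below EMP-10 (their lowest common manager). The shortest path runs up from EMP-20 to EMP-10 and back down to EMP-6: 3 + 1 = 4 links.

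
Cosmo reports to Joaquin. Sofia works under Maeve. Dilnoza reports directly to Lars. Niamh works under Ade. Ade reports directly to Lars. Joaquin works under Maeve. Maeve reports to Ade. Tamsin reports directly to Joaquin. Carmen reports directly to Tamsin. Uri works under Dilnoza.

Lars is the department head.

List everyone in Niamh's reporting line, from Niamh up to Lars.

Niamh reports to Ade. Ade reports to Lars. Lars is at the top.

Niamh -> Ade -> Lars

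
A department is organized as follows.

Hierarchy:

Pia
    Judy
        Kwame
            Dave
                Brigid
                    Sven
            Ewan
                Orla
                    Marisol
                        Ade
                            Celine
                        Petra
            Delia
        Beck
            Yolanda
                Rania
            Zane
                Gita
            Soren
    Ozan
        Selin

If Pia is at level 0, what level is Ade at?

6

Chain from Ade up to Pia: Ade → Marisol → Orla → Ewan → Kwame → Judy → Pia. That is 6 steps up, so Ade is 6 levels below Pia.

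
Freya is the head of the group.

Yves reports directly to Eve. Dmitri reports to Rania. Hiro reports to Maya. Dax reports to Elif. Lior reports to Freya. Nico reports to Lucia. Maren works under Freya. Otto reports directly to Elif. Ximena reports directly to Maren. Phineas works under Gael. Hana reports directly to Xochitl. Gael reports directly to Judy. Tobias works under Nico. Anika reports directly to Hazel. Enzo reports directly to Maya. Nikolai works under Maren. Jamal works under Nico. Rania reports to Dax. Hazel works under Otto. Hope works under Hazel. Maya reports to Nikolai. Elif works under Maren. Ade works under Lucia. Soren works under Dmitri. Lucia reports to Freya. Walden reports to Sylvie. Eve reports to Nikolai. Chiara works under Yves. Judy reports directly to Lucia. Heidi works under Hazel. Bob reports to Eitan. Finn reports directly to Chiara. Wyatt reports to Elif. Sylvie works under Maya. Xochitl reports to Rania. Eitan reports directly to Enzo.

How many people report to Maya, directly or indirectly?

6

Maya directly manages Enzo, Sylvie, Hiro. Under Enzo: Eitan, Bob (2). Under Sylvie: Walden (1). Hiro has no reports. So Maya's organization is 3 direct reports plus everyone under them: 3 + 2 + 1 = 6.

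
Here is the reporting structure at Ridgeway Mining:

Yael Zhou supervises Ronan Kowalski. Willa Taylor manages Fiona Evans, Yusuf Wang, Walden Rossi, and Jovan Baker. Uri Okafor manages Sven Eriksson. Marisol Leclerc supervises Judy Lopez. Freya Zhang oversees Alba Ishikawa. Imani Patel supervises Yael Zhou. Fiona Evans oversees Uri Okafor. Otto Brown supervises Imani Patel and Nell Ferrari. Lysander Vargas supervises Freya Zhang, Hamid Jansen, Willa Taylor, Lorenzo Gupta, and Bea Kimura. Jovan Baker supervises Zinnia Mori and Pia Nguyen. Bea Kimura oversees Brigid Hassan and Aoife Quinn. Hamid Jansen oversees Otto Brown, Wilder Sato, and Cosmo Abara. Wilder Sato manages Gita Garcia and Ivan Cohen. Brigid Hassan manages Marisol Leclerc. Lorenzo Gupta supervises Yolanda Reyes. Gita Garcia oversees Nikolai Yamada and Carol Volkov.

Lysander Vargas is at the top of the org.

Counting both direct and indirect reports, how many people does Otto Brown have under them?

Otto Brown directly manages Imani Patel, Nell Ferrari. Under Imani Patel: Yael Zhou, Ronan Kowalski (2). Nell Ferrari has no reports. So Otto Brown's organization is 2 direct reports plus everyone under them: 3 + 1 = 4.

4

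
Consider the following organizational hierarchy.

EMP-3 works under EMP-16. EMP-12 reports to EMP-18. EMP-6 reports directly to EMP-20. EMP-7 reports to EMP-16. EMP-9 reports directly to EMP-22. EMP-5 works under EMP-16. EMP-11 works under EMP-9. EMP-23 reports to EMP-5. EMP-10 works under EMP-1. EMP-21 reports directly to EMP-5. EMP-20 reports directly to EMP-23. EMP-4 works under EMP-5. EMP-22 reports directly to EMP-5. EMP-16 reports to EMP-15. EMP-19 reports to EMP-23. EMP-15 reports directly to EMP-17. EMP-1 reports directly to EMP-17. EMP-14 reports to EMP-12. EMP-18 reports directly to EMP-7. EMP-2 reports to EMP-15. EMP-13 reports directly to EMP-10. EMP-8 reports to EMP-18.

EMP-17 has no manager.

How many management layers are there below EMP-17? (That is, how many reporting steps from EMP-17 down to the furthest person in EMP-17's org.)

The longest chain under EMP-17 runs EMP-17 → EMP-15 → EMP-16 → EMP-7 → EMP-18 → EMP-12 → EMP-14, which is 6 levels below EMP-17.

6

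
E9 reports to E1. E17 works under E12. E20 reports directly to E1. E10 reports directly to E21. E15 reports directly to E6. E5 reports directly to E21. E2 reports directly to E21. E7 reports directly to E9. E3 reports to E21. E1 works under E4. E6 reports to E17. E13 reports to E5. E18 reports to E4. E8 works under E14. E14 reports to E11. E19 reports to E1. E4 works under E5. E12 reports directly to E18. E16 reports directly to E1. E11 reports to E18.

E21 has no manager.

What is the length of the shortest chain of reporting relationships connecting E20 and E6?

6

E20 is 2 levels below E4, and E6 is 4 levels below E4 (their lowest common manager). The shortest path runs up from E20 to E4 and back down to E6: 2 + 4 = 6 links.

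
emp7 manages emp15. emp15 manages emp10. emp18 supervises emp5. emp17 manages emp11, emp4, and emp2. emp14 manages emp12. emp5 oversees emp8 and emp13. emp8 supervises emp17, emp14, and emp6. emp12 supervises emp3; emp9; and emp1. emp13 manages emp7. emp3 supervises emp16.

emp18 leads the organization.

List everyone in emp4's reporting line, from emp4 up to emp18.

emp4 -> emp17 -> emp8 -> emp5 -> emp18

emp4 reports to emp17. emp17 reports to emp8. emp8 reports to emp5. emp5 reports to emp18. emp18 is at the top.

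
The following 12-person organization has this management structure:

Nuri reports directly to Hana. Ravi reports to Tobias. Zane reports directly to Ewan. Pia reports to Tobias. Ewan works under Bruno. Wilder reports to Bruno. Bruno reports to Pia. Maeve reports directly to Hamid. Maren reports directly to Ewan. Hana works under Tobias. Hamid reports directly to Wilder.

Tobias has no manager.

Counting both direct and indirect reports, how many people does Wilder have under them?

2

Wilder directly manages Hamid. Under Hamid: Maeve (1). That's 2 in total.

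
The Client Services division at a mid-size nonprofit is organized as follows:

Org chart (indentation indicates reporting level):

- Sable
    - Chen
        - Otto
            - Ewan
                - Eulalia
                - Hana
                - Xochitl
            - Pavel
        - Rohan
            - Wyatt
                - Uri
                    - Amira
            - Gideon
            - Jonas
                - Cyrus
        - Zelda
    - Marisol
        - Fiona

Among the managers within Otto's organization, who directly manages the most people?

Direct-report counts within Otto's organization: Otto has 2; Ewan has 3. The largest is 3, held by Ewan.

Ewan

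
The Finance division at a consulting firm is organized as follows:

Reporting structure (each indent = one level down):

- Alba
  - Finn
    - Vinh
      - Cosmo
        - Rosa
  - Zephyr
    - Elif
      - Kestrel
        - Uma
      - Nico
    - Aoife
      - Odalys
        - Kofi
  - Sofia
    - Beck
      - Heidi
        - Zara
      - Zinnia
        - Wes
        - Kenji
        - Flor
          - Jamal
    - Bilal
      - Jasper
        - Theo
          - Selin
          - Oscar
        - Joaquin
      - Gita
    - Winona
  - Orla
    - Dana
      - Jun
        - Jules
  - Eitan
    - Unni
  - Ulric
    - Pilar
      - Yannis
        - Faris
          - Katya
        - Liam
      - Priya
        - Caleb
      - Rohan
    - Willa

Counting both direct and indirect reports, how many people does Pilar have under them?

Pilar directly manages Yannis, Priya, Rohan. Under Yannis: Liam, Faris, Katya (3). Under Priya: Caleb (1). Rohan has no reports. So Pilar's organization is 3 direct reports plus everyone under them: 4 + 2 + 1 = 7.

7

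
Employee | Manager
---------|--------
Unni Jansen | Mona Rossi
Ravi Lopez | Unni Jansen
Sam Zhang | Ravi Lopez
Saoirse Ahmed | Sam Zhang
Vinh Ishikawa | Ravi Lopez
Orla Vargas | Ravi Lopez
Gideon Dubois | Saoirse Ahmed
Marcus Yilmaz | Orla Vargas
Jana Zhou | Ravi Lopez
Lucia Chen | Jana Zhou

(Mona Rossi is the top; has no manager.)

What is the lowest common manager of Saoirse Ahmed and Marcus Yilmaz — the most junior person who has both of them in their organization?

Saoirse Ahmed's chain of managers is Sam Zhang, Ravi Lopez, Unni Jansen, Mona Rossi. Marcus Yilmaz's chain of managers is Orla Vargas, Ravi Lopez, Unni Jansen, Mona Rossi. The first manager that appears in both chains is Ravi Lopez.

Ravi Lopez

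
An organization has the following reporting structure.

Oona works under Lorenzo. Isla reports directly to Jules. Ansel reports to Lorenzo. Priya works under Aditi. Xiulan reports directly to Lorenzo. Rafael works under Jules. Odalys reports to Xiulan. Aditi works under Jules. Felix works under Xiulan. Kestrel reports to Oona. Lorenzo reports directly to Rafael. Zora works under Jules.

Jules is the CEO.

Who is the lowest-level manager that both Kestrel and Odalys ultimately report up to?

Kestrel's chain of managers is Oona, Lorenzo, Rafael, Jules. Odalys's chain of managers is Xiulan, Lorenzo, Rafael, Jules. The first manager that appears in both chains is Lorenzo.

Lorenzo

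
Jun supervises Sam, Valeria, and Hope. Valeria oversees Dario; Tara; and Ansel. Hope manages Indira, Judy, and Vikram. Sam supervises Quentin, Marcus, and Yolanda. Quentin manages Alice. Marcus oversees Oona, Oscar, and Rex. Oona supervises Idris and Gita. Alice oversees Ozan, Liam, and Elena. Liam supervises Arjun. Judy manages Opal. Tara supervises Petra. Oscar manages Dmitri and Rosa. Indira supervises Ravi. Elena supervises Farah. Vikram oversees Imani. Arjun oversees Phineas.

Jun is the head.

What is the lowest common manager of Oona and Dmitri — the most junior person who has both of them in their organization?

Marcus

Oona's chain of managers is Marcus, Sam, Jun. Dmitri's chain of managers is Oscar, Marcus, Sam, Jun. The first manager that appears in both chains is Marcus.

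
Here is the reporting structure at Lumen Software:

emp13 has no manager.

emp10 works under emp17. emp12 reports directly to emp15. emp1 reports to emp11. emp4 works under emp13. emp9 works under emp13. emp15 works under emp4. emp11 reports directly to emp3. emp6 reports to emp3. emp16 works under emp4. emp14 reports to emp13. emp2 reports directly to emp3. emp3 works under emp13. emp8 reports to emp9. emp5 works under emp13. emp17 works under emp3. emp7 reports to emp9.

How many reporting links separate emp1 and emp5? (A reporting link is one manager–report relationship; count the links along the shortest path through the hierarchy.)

emp1 is 3 levels below emp13, and emp5 is 1 level below emp13 (their lowest common manager). The shortest path runs up from emp1 to emp13 and back down to emp5: 3 + 1 = 4 links.

4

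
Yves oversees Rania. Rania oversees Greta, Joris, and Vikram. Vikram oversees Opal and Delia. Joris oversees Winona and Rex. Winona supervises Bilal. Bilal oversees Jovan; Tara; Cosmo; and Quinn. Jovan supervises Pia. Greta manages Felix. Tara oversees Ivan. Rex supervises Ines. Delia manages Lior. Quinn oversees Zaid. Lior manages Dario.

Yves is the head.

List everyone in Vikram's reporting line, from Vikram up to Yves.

Vikram reports to Rania. Rania reports to Yves. Yves is at the top.

Vikram -> Rania -> Yves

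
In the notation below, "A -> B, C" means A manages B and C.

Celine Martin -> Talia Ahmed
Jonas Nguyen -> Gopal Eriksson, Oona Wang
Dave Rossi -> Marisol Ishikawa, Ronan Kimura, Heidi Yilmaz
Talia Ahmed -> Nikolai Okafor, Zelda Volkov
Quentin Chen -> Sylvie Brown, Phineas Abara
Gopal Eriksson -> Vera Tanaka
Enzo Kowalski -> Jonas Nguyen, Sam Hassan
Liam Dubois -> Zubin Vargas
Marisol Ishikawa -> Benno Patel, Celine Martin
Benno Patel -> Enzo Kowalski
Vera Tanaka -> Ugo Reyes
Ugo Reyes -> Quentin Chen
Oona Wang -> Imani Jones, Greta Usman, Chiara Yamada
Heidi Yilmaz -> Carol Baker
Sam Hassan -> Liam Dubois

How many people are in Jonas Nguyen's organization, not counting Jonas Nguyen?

10

Jonas Nguyen directly manages Gopal Eriksson, Oona Wang. Under Gopal Eriksson: Vera Tanaka, Ugo Reyes, Quentin Chen, Phineas Abara, Sylvie Brown (5). Under Oona Wang: Chiara Yamada, Greta Usman, Imani Jones (3). So Jonas Nguyen's organization is 2 direct reports plus everyone under them: 6 + 4 = 10.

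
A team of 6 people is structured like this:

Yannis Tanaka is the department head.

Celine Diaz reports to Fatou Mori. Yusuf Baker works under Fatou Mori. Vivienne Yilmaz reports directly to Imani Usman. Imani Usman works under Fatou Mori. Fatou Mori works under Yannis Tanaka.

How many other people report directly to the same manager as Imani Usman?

Imani Usman reports to Fatou Mori. Fatou Mori's other direct reports are Celine Diaz, Yusuf Baker — 2 peers.

2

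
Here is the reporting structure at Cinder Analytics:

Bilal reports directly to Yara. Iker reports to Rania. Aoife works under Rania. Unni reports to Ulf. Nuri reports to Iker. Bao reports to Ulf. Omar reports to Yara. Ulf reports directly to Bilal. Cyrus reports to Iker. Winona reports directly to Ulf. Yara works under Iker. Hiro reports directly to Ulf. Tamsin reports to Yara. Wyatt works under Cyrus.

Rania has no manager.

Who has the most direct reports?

Ulf

Direct-report counts: Rania has 2; Iker has 3; Cyrus has 1; Yara has 3; Bilal has 1; Ulf has 4. The largest is 4, held by Ulf.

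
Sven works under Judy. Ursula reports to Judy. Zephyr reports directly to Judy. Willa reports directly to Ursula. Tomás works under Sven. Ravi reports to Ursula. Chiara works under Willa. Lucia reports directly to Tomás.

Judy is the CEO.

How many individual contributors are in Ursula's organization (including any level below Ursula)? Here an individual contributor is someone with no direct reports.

2

The people in Ursula's organization with no one reporting to them are Ravi, Chiara. That is 2.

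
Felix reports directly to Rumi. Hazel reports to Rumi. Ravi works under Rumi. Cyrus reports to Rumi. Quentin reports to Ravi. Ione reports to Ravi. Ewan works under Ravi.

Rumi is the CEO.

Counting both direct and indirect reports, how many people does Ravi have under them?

3

Ravi directly manages Quentin, Ione, Ewan. Quentin has no reports. Ione has no reports. Ewan has no reports. So Ravi's organization is 3 direct reports plus everyone under them: 1 + 1 + 1 = 3.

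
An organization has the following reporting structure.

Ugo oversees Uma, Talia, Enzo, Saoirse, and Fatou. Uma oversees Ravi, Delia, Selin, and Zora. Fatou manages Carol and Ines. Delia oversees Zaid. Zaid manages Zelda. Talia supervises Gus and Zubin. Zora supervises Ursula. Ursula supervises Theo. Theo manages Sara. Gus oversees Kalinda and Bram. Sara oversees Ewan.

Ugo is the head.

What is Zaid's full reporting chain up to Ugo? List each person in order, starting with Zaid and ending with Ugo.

Zaid -> Delia -> Uma -> Ugo

Zaid reports to Delia. Delia reports to Uma. Uma reports to Ugo. Ugo is at the top.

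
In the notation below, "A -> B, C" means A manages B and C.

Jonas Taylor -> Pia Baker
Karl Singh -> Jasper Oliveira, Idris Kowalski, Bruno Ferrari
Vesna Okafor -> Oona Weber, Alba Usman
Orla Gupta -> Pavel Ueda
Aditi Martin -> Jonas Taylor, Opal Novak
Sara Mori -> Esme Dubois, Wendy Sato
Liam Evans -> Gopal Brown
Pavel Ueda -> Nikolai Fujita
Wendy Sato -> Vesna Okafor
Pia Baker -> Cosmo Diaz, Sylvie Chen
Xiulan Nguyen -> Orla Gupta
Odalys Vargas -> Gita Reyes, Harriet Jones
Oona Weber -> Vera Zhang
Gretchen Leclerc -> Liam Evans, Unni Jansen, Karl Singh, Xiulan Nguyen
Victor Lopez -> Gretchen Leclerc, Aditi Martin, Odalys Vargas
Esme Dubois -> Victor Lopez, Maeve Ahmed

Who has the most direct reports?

Gretchen Leclerc

Direct-report counts: Sara Mori has 2; Wendy Sato has 1; Vesna Okafor has 2; Oona Weber has 1; Esme Dubois has 2; Victor Lopez has 3; Odalys Vargas has 2; Aditi Martin has 2; Jonas Taylor has 1; Pia Baker has 2; Gretchen Leclerc has 4; Xiulan Nguyen has 1; Orla Gupta has 1; Pavel Ueda has 1; Karl Singh has 3; Liam Evans has 1. The largest is 4, held by Gretchen Leclerc.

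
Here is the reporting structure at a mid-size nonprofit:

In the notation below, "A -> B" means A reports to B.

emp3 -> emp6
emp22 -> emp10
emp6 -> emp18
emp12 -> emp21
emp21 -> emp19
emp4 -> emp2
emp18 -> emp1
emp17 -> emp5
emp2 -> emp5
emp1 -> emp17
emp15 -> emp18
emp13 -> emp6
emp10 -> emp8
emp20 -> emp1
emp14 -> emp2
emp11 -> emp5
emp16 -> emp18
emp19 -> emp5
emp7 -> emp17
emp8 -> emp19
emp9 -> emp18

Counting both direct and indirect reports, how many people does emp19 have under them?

5

emp19 directly manages emp8, emp21. Under emp8: emp10, emp22 (2). Under emp21: emp12 (1). So emp19's organization is 2 direct reports plus everyone under them: 3 + 2 = 5.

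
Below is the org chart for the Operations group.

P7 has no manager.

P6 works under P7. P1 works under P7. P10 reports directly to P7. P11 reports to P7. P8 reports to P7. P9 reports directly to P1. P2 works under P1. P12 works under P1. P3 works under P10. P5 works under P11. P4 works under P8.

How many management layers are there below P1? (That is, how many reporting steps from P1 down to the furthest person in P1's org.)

The longest chain under P1 runs P1 → P12, which is 1 level below P1.

1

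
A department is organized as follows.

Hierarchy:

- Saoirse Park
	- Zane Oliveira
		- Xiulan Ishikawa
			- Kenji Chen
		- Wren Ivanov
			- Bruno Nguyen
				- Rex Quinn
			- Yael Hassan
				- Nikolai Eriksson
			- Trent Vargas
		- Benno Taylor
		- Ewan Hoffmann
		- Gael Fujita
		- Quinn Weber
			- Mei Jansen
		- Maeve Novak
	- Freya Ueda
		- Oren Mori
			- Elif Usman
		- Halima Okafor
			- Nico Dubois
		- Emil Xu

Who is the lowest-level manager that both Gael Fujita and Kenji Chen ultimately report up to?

Zane Oliveira

Gael Fujita's chain of managers is Zane Oliveira, Saoirse Park. Kenji Chen's chain of managers is Xiulan Ishikawa, Zane Oliveira, Saoirse Park. The first manager that appears in both chains is Zane Oliveira.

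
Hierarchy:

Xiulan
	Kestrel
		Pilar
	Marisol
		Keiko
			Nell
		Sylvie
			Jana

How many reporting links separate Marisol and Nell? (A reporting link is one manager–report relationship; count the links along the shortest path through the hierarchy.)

Nell is in Marisol's organization: the chain from Nell up to Marisol is Nell → Keiko → Marisol, which is 2 links.

2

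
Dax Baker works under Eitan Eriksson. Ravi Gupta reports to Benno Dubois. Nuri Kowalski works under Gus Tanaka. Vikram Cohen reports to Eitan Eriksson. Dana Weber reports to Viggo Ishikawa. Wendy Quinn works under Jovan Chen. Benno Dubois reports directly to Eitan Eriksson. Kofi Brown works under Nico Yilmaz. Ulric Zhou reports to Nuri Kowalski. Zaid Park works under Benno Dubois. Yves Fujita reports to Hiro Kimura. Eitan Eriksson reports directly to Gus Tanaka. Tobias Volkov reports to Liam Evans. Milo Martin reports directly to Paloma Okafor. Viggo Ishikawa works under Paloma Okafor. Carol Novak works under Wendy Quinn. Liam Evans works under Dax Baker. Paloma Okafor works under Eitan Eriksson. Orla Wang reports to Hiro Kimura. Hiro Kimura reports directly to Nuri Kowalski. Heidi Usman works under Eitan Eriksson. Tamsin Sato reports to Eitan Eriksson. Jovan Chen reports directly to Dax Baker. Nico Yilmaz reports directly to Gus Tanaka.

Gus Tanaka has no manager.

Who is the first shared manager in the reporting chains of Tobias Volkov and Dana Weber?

Tobias Volkov's chain of managers is Liam Evans, Dax Baker, Eitan Eriksson, Gus Tanaka. Dana Weber's chain of managers is Viggo Ishikawa, Paloma Okafor, Eitan Eriksson, Gus Tanaka. The first manager that appears in both chains is Eitan Eriksson.

Eitan Eriksson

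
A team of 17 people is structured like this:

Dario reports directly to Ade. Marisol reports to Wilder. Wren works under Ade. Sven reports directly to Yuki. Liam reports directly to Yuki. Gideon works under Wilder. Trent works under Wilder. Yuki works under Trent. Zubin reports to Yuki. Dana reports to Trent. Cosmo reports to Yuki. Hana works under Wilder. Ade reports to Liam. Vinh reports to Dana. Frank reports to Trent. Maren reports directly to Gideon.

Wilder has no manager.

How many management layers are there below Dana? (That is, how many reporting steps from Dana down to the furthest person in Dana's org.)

The longest chain under Dana runs Dana → Vinh, which is 1 level below Dana.

1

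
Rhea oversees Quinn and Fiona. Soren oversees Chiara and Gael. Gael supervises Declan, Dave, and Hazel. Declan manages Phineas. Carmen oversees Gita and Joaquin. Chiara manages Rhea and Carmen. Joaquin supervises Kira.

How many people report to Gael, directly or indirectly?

4

Gael directly manages Declan, Dave, Hazel. Under Declan: Phineas (1). Dave has no reports. Hazel has no reports. So Gael's organization is 3 direct reports plus everyone under them: 2 + 1 + 1 = 4.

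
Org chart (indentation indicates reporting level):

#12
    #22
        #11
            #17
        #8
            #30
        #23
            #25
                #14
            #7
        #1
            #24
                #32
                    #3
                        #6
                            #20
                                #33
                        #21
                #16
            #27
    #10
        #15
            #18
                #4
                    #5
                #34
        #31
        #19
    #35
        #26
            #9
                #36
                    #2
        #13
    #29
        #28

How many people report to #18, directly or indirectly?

#18 directly manages #4, #34. Under #4: #5 (1). #34 has no reports. So #18's organization is 2 direct reports plus everyone under them: 2 + 1 = 3.

3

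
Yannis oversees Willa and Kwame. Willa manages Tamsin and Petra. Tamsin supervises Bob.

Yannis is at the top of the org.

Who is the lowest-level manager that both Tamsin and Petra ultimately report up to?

Tamsin's chain of managers is Willa, Yannis. Petra's chain of managers is Willa, Yannis. The first manager that appears in both chains is Willa.

Willa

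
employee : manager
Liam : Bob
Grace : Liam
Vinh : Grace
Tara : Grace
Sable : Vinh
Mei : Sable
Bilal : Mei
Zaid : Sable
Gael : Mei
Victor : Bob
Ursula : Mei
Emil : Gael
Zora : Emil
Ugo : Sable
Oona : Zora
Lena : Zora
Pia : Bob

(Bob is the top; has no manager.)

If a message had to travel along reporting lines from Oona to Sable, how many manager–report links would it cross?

5

Oona is in Sable's organization: the chain from Oona up to Sable is Oona → Zora → Emil → Gael → Mei → Sable, which is 5 links.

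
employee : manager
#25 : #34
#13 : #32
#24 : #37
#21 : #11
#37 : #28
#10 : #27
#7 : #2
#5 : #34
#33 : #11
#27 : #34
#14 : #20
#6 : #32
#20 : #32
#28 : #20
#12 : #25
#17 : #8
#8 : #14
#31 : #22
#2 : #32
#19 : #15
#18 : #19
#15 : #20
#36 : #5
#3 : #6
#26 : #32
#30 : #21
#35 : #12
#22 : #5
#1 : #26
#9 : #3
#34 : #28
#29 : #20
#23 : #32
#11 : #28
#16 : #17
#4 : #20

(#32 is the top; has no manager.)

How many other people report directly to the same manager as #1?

0

#1 reports to #26, and #26 has no other direct reports. #1 has 0 peers.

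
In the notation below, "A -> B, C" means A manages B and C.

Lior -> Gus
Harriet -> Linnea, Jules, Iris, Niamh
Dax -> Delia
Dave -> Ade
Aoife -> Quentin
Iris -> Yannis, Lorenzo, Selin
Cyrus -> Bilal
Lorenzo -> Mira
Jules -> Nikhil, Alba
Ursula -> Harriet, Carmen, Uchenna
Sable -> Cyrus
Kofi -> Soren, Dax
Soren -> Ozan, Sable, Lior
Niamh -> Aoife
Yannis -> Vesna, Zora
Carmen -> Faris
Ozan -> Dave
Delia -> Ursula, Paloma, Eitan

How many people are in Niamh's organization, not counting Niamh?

Niamh directly manages Aoife. Under Aoife: Quentin (1). That's 2 in total.

2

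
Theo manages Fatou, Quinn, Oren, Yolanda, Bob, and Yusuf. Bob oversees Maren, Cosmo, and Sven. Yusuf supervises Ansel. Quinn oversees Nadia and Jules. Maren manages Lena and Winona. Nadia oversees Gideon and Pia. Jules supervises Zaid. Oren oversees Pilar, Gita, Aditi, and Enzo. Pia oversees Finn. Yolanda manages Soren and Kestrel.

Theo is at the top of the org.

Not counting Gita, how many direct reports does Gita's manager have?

Gita reports to Oren. Oren's other direct reports are Aditi, Enzo, Pilar — 3 peers.

3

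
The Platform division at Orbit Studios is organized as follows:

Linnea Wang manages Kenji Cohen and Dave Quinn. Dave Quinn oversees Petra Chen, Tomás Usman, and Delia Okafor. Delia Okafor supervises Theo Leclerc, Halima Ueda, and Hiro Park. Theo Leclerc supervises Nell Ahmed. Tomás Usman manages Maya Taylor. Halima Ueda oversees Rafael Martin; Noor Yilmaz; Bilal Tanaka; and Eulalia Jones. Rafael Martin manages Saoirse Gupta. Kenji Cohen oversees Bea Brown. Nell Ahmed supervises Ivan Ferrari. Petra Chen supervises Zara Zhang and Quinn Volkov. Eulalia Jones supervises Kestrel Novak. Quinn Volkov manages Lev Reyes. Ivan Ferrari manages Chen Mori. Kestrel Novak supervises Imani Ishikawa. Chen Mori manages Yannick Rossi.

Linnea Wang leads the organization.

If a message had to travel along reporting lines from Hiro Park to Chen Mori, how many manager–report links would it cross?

5

Hiro Park is 1 level below Delia Okafor, and Chen Mori is 4 levels below Delia Okafor (their lowest common manager). The shortest path runs up from Hiro Park to Delia Okafor and back down to Chen Mori: 1 + 4 = 5 links.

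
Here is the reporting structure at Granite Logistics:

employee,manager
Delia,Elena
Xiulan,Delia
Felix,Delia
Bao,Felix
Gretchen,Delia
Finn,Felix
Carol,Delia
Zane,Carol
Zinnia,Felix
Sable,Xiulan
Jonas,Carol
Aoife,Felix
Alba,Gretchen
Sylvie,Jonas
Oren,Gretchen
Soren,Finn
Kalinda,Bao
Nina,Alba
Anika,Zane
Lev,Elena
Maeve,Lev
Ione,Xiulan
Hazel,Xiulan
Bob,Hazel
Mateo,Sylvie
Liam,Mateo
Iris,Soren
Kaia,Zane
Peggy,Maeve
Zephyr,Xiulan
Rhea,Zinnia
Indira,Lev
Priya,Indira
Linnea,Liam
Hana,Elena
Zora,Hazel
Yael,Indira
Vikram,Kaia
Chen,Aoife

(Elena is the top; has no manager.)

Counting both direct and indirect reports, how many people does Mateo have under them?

Mateo directly manages Liam. Under Liam: Linnea (1). That's 2 in total.

2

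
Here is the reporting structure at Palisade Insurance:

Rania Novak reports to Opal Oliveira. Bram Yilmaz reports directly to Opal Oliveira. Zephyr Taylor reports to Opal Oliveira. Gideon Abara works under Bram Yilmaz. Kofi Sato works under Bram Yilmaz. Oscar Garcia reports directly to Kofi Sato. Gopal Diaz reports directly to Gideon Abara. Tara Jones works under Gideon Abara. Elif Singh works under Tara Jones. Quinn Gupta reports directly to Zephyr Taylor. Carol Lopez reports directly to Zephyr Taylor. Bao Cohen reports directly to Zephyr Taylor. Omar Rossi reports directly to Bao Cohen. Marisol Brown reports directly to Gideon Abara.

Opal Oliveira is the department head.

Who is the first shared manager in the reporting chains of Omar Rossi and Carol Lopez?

Omar Rossi's chain of managers is Bao Cohen, Zephyr Taylor, Opal Oliveira. Carol Lopez's chain of managers is Zephyr Taylor, Opal Oliveira. The first manager that appears in both chains is Zephyr Taylor.

Zephyr Taylor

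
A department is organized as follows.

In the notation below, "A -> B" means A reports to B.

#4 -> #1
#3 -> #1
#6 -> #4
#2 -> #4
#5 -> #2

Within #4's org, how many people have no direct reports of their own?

The people in #4's organization with no one reporting to them are #5, #6. That is 2.

2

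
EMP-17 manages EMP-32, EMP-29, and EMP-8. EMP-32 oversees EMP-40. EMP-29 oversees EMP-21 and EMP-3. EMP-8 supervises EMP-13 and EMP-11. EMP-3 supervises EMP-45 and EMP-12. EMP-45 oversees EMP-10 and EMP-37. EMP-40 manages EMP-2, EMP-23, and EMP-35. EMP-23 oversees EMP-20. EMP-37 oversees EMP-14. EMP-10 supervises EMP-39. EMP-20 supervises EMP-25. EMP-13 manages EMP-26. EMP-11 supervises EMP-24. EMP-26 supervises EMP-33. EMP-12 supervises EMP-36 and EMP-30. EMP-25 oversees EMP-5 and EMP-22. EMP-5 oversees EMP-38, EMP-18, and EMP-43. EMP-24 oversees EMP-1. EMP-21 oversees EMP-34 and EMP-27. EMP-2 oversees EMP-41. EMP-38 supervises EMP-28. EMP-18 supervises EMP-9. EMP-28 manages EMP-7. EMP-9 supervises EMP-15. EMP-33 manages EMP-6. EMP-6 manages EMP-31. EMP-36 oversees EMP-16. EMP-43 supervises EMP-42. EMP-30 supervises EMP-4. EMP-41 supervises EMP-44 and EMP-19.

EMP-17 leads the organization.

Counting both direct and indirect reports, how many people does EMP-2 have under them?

EMP-2 directly manages EMP-41. Under EMP-41: EMP-44, EMP-19 (2). That's 3 in total.

3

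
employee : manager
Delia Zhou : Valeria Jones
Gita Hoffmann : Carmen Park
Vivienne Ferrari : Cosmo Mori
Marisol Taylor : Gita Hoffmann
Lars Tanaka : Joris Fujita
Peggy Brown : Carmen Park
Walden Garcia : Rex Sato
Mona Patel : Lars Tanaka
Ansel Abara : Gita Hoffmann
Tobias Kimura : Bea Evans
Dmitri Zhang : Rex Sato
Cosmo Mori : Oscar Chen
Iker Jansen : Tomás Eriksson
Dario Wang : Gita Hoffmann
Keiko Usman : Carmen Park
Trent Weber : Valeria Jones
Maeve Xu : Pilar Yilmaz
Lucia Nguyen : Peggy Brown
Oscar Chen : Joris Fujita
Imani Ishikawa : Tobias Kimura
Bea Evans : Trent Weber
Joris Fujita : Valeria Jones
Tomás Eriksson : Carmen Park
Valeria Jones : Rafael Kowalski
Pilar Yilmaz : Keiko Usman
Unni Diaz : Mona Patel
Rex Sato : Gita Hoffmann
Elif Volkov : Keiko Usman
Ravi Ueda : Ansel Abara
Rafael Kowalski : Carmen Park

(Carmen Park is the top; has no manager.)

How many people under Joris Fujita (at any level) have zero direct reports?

2

The people in Joris Fujita's organization with no one reporting to them are Vivienne Ferrari, Unni Diaz. That is 2.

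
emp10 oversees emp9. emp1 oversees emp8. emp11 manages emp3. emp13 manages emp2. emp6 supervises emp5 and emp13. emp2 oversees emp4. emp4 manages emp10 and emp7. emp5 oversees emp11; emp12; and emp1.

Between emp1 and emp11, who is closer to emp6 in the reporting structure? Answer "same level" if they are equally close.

same level

Both emp1 and emp11 are 2 levels below emp6.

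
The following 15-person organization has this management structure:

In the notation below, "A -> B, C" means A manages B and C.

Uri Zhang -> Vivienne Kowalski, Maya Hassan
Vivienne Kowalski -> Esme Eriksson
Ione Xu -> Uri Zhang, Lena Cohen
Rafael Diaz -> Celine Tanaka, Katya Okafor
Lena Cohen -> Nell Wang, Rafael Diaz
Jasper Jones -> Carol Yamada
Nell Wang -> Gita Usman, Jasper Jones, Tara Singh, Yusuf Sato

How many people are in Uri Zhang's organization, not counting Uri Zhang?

3

Uri Zhang directly manages Vivienne Kowalski, Maya Hassan. Under Vivienne Kowalski: Esme Eriksson (1). Maya Hassan has no reports. So Uri Zhang's organization is 2 direct reports plus everyone under them: 2 + 1 = 3.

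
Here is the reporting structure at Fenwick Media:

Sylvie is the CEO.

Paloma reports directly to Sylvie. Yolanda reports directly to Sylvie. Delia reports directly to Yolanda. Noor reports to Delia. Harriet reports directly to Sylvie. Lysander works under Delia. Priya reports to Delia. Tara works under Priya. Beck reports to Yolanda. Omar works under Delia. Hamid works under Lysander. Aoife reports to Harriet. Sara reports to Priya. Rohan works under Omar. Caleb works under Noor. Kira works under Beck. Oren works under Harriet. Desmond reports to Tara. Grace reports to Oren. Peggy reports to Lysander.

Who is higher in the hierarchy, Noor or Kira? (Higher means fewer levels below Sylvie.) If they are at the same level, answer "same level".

same level

Both Noor and Kira are 3 levels below Sylvie.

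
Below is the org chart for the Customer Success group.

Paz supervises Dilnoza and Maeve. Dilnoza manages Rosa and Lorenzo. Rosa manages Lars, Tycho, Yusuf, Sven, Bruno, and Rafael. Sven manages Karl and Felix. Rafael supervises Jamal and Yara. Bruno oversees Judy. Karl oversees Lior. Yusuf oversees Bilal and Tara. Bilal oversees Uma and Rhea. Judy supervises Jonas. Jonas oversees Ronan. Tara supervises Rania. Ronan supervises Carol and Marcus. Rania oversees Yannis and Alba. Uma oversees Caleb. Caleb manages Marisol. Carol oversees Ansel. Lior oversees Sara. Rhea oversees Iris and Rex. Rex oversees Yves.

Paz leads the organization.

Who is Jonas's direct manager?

Jonas reports directly to Judy.

Judy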